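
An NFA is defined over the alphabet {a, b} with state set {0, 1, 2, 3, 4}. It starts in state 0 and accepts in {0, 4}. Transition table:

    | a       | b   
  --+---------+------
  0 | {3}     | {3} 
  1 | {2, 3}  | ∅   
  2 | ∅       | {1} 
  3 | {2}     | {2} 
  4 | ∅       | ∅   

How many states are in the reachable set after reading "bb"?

Start in {0}.
Read 'b': 0→{3}; now {3}.
Read 'b': 3→{2}; now {2}.
That set has 1 state.

1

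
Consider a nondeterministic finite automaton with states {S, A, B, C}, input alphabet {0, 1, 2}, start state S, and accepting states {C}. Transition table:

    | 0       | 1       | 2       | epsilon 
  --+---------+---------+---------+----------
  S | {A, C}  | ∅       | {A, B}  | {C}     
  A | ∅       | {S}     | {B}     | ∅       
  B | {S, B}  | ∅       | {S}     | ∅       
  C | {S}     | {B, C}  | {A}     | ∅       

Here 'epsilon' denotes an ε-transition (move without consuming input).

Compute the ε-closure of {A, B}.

{A, B}

Begin with {A, B}.
No ε-moves leave this set, so the closure equals the set itself.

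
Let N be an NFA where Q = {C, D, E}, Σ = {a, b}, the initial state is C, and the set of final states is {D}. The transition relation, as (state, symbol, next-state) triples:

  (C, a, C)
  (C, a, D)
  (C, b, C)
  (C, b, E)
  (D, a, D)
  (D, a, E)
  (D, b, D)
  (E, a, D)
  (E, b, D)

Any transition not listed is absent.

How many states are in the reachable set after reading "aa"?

Start in {C}.
Read 'a': {C} → {C, D}.
Read 'a': {C, D} → {C, D, E}.
That set has 3 states.

3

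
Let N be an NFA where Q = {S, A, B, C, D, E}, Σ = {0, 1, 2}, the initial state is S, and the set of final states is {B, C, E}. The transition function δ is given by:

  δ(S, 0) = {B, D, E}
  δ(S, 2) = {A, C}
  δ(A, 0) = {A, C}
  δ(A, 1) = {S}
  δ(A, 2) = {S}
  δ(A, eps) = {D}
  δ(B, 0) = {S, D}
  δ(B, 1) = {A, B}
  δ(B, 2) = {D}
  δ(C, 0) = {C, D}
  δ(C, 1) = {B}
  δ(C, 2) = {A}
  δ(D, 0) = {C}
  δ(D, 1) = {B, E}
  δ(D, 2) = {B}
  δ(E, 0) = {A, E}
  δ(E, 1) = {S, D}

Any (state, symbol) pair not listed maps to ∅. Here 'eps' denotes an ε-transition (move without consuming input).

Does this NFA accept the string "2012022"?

Yes

Start in {S}.
Read '2': {S} → {A, C, D}.
Read '0': {A, C, D} → {A, C, D}.
Read '1': {A, C, D} → {S, B, E}.
Read '2': {S, B, E} → {A, C, D}.
Read '0': {A, C, D} → {A, C, D}.
Read '2': {A, C, D} → {S, A, B, D}.
Read '2': {S, A, B, D} → {S, A, B, C, D}.
The final set {S, A, B, C, D} contains the accepting states B, C.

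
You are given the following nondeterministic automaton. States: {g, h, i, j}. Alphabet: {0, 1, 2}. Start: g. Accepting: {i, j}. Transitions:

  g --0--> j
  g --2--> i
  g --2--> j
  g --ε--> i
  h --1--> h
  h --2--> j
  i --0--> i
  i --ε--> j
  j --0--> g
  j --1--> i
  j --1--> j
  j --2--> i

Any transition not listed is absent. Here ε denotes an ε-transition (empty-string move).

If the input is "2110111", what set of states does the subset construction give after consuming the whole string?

{i, j}

Start: ε-closure({g}) = {g, i, j}.
Read '2': g→{i, j}, i→∅, j→{i}; now {i, j}.
Read '1': i→∅, j→{i, j}; now {i, j}.
Read '1': i→∅, j→{i, j}; now {i, j}.
Read '0': i→{i}, j→{g}; union {g, i}; ε-closure = {g, i, j}.
Read '1': g→∅, i→∅, j→{i, j}; now {i, j}.
Read '1': i→∅, j→{i, j}; now {i, j}.
Read '1': i→∅, j→{i, j}; now {i, j}.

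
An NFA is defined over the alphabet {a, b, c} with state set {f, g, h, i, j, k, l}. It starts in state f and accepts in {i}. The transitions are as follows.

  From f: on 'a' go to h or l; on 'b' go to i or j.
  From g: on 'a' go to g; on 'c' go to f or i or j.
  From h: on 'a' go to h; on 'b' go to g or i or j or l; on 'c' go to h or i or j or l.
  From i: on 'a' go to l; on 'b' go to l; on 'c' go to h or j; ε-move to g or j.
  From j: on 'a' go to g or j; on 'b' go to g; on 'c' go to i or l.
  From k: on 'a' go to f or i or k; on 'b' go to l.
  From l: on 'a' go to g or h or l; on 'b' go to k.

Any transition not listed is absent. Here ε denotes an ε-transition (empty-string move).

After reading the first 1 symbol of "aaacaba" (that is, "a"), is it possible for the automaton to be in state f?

Start in {f}.
Read 'a': {f} → {h, l}.
State f is not in {h, l}.

No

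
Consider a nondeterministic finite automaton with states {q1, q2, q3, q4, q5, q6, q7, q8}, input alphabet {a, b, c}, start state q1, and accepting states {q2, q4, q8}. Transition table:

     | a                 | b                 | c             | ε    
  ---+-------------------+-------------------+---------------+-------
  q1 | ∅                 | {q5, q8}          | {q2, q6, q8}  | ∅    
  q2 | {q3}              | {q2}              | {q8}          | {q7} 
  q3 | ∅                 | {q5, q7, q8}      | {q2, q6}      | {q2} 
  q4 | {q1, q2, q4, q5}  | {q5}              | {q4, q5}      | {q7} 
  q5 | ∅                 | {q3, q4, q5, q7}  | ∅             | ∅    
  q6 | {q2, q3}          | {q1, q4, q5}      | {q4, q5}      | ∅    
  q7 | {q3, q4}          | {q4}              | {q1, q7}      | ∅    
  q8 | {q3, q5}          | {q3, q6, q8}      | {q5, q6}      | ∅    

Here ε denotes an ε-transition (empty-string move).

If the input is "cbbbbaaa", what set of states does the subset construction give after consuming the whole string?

{q1, q2, q3, q4, q5, q7}

Start in {q1}.
Read 'c': {q1} → {q2, q6, q7, q8}.
Read 'b': {q2, q6, q7, q8} → {q1, q2, q3, q4, q5, q6, q7, q8}.
Read 'b': {q1, q2, q3, q4, q5, q6, q7, q8} → {q1, q2, q3, q4, q5, q6, q7, q8}.
Read 'b': {q1, q2, q3, q4, q5, q6, q7, q8} → {q1, q2, q3, q4, q5, q6, q7, q8}.
Read 'b': {q1, q2, q3, q4, q5, q6, q7, q8} → {q1, q2, q3, q4, q5, q6, q7, q8}.
Read 'a': {q1, q2, q3, q4, q5, q6, q7, q8} → {q1, q2, q3, q4, q5, q7}.
Read 'a': {q1, q2, q3, q4, q5, q7} → {q1, q2, q3, q4, q5, q7}.
Read 'a': {q1, q2, q3, q4, q5, q7} → {q1, q2, q3, q4, q5, q7}.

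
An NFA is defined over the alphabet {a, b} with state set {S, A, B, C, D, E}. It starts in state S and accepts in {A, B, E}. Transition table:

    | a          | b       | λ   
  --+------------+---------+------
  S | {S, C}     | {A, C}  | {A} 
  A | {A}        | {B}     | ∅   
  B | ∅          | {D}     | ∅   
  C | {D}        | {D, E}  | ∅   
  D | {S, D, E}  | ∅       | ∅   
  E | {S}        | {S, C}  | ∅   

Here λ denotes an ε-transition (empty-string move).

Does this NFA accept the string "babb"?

No

Start: ε-closure({S}) = {S, A}.
Read 'b': S→{A, C}, A→{B}; now {A, B, C}.
Read 'a': A→{A}, B→∅, C→{D}; now {A, D}.
Read 'b': A→{B}, D→∅; now {B}.
Read 'b': B→{D}; now {D}.
The final set {D} contains no accepting state.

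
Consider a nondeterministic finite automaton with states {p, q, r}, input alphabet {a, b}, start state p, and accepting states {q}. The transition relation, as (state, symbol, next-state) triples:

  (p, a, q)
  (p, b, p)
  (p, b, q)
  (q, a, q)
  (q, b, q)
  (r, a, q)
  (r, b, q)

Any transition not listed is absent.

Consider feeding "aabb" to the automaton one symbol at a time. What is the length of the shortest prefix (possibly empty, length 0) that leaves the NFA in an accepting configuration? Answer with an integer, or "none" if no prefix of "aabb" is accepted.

Start in {p}.
Read 'a': p→{q}; now {q}.
None of the earlier sets intersect F, but {q} does.

1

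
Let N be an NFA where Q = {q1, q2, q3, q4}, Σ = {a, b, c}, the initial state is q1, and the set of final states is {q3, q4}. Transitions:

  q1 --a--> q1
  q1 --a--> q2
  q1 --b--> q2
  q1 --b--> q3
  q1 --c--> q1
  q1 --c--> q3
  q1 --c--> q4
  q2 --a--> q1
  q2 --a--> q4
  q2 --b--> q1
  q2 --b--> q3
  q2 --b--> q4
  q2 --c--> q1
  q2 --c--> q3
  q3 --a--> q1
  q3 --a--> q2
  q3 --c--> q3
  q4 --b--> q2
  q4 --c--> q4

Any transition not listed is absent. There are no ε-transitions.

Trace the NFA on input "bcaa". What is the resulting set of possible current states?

{q1, q2, q4}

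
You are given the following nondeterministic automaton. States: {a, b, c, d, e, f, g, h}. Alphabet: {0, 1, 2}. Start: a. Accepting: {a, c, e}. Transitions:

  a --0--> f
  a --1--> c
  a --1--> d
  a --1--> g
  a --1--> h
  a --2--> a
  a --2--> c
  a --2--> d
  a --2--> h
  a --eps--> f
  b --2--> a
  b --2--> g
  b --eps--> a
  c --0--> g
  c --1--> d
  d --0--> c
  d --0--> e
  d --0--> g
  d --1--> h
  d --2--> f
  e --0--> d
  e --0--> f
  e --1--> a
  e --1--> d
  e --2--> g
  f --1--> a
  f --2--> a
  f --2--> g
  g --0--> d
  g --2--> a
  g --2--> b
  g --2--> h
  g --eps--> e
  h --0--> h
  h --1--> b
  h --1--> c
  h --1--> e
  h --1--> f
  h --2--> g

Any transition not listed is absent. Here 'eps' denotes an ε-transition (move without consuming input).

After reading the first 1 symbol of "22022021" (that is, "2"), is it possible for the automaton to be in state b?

No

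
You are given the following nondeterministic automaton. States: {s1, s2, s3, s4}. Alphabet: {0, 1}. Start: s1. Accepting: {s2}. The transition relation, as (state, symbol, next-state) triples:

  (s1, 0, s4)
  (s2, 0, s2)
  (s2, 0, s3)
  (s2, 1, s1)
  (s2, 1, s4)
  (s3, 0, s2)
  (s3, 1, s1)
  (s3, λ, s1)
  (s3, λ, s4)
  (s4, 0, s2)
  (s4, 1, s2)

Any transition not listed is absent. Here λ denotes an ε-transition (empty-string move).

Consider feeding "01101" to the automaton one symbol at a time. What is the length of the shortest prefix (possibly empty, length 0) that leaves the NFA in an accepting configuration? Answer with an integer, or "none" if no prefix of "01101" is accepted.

Start in {s1}.
Read '0': s1→{s4}; now {s4}.
Read '1': s4→{s2}; now {s2}.
None of the earlier sets intersect F, but {s2} does.

2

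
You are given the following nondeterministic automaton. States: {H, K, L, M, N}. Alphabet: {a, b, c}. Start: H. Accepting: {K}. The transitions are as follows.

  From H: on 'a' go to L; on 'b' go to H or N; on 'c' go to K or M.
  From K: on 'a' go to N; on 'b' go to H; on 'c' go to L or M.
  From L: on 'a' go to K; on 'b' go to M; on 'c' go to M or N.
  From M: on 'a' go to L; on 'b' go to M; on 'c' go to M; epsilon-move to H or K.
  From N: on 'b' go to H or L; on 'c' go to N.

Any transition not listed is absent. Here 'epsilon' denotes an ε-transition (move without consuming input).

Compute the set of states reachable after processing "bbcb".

Start in {H}.
Read 'b': H→{H, N}; now {H, N}.
Read 'b': H→{H, N}, N→{H, L}; now {H, L, N}.
Read 'c': H→{K, M}, L→{M, N}, N→{N}; union {K, M, N}; ε-closure = {H, K, M, N}.
Read 'b': H→{H, N}, K→{H}, M→{M}, N→{H, L}; union {H, L, M, N}; ε-closure = {H, K, L, M, N}.

{H, K, L, M, N}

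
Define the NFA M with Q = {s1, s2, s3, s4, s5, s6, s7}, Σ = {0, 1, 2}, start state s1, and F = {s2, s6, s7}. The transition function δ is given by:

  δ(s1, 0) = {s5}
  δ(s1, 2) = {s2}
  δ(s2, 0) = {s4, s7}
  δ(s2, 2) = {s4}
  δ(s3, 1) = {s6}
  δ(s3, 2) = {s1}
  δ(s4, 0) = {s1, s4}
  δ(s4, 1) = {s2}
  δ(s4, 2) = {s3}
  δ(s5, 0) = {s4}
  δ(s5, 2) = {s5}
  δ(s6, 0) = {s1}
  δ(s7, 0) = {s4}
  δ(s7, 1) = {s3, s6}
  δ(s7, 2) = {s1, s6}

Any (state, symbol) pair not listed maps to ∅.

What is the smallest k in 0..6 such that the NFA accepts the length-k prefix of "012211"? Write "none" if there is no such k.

none

Start in {s1}.
Read '0': s1→{s5}; now {s5}.
Read '1': s5→∅; now ∅.
The set is empty and remains empty for the remaining 4 symbols.
No reachable set along the way intersects F.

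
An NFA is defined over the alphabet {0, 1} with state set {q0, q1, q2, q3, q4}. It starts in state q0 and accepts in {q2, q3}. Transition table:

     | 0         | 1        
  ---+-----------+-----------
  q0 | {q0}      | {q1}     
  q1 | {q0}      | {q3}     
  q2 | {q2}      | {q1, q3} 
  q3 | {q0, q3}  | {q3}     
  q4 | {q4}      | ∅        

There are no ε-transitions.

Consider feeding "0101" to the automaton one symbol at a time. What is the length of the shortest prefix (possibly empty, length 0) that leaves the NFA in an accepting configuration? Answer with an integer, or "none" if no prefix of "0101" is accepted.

Start in {q0}.
Read '0': {q0} → {q0}.
Read '1': {q0} → {q1}.
Read '0': {q1} → {q0}.
Read '1': {q0} → {q1}.
No reachable set along the way intersects F.

none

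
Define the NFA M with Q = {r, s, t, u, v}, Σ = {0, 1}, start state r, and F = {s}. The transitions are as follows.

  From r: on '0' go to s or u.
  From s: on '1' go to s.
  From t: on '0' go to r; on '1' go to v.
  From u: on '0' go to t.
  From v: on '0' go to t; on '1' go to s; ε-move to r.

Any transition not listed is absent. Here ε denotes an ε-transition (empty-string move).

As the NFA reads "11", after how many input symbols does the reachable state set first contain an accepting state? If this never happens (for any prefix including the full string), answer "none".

Start in {r}.
Read '1': {r} → ∅.
The set is empty and remains empty for the remaining 1 symbol.
No reachable set along the way intersects F.

none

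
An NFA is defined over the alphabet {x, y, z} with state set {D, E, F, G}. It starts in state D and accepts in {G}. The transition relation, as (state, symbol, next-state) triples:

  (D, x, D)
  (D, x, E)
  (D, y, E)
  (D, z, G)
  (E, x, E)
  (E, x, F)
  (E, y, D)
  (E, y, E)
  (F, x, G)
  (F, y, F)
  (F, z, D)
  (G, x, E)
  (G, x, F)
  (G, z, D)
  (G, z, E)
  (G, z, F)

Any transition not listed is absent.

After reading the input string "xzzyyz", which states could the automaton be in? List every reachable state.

{D, G}

Start in {D}.
Read 'x': {D} → {D, E}.
Read 'z': {D, E} → {G}.
Read 'z': {G} → {D, E, F}.
Read 'y': {D, E, F} → {D, E, F}.
Read 'y': {D, E, F} → {D, E, F}.
Read 'z': {D, E, F} → {D, G}.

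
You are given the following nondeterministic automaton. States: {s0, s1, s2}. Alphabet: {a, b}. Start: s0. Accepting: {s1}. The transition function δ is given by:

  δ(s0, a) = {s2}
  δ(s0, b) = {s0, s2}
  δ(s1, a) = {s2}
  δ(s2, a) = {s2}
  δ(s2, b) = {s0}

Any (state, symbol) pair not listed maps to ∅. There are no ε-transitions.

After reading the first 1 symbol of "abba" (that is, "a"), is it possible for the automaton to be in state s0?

Start in {s0}.
Read 'a': s0→{s2}; now {s2}.
State s0 is not in {s2}.

No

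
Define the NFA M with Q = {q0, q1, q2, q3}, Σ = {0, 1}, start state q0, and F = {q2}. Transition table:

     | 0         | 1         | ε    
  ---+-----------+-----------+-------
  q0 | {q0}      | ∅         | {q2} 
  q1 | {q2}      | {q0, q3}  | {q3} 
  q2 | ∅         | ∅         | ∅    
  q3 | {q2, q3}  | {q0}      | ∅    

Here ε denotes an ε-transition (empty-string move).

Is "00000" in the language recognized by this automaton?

Yes

Start: ε-closure({q0}) = {q0, q2}.
Read '0': q0→{q0}, q2→∅; union {q0}; ε-closure = {q0, q2}.
Read '0': q0→{q0}, q2→∅; union {q0}; ε-closure = {q0, q2}.
Read '0': q0→{q0}, q2→∅; union {q0}; ε-closure = {q0, q2}.
Read '0': q0→{q0}, q2→∅; union {q0}; ε-closure = {q0, q2}.
Read '0': q0→{q0}, q2→∅; union {q0}; ε-closure = {q0, q2}.
The final set {q0, q2} contains the accepting state q2.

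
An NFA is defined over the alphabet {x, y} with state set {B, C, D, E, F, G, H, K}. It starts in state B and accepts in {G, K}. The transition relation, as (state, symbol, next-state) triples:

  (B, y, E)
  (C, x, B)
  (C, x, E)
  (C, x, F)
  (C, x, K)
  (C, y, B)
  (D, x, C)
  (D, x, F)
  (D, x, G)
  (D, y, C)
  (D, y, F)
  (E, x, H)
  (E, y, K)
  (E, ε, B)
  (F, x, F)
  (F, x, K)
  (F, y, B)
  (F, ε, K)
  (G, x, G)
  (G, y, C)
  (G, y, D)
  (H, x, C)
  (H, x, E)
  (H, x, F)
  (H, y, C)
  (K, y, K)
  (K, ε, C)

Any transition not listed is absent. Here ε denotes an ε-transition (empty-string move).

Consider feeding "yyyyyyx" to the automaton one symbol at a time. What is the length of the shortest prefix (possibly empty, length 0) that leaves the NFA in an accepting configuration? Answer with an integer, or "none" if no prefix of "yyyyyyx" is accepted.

2

Start in {B}.
Read 'y': B→{E}; union {E}; ε-closure = {B, E}.
Read 'y': B→{E}, E→{K}; union {E, K}; ε-closure = {B, C, E, K}.
None of the earlier sets intersect F, but {B, C, E, K} does.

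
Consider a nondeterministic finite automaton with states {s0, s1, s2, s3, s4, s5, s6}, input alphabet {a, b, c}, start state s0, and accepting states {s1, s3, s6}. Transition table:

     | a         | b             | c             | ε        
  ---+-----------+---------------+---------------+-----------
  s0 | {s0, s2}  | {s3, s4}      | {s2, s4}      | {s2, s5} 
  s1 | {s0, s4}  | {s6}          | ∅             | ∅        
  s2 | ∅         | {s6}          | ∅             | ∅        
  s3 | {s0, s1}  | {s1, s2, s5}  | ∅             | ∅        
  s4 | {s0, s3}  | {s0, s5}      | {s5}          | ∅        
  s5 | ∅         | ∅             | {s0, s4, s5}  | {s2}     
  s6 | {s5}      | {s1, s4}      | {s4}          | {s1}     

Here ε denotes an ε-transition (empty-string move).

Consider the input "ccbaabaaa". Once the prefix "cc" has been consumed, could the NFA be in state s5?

Start: ε-closure({s0}) = {s0, s2, s5}.
Read 'c': s0→{s2, s4}, s2→∅, s5→{s0, s4, s5}; now {s0, s2, s4, s5}.
Read 'c': s0→{s2, s4}, s2→∅, s4→{s5}, s5→{s0, s4, s5}; now {s0, s2, s4, s5}.
State s5 is in {s0, s2, s4, s5}.

Yes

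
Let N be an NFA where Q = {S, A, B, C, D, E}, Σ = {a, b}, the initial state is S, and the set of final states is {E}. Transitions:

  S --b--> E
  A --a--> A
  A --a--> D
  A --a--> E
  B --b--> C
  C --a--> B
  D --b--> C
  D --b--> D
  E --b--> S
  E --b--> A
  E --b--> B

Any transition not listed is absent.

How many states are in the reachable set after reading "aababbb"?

0

Start in {S}.
Read 'a': {S} → ∅.
The set is empty and remains empty for the remaining 6 symbols.
That set has 0 states.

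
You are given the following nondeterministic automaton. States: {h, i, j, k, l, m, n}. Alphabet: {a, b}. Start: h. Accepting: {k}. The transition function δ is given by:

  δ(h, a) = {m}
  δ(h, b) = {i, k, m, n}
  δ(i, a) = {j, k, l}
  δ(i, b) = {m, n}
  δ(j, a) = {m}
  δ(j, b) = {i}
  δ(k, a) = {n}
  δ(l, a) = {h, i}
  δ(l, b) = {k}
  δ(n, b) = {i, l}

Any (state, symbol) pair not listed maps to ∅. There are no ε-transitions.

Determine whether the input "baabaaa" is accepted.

Start in {h}.
Read 'b': h→{i, k, m, n}; now {i, k, m, n}.
Read 'a': i→{j, k, l}, k→{n}, m→∅, n→∅; now {j, k, l, n}.
Read 'a': j→{m}, k→{n}, l→{h, i}, n→∅; now {h, i, m, n}.
Read 'b': h→{i, k, m, n}, i→{m, n}, m→∅, n→{i, l}; now {i, k, l, m, n}.
Read 'a': i→{j, k, l}, k→{n}, l→{h, i}, m→∅, n→∅; now {h, i, j, k, l, n}.
Read 'a': h→{m}, i→{j, k, l}, j→{m}, k→{n}, l→{h, i}, n→∅; now {h, i, j, k, l, m, n}.
Read 'a': h→{m}, i→{j, k, l}, j→{m}, k→{n}, l→{h, i}, m→∅, n→∅; now {h, i, j, k, l, m, n}.
The final set {h, i, j, k, l, m, n} contains the accepting state k.

Yes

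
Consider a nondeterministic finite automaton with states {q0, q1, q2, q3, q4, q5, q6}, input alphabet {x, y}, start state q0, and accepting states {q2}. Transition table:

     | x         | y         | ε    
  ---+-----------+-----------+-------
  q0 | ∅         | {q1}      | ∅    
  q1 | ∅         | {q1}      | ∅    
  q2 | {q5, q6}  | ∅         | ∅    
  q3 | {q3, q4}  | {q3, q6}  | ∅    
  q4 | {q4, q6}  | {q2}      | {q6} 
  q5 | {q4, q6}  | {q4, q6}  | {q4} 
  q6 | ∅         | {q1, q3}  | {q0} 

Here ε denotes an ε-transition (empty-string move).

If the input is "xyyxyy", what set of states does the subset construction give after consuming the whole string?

Start in {q0}.
Read 'x': {q0} → ∅.
The set is empty and remains empty for the remaining 5 symbols.

∅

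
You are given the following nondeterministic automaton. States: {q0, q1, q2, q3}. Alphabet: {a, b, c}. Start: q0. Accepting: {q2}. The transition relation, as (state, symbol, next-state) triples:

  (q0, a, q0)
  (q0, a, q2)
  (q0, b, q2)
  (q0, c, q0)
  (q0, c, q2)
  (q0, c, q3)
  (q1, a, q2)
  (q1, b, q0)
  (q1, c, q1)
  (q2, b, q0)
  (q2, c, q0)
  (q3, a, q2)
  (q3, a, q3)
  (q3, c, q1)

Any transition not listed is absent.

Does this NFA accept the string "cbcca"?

Yes

Start in {q0}.
Read 'c': q0→{q0, q2, q3}; now {q0, q2, q3}.
Read 'b': q0→{q2}, q2→{q0}, q3→∅; now {q0, q2}.
Read 'c': q0→{q0, q2, q3}, q2→{q0}; now {q0, q2, q3}.
Read 'c': q0→{q0, q2, q3}, q2→{q0}, q3→{q1}; now {q0, q1, q2, q3}.
Read 'a': q0→{q0, q2}, q1→{q2}, q2→∅, q3→{q2, q3}; now {q0, q2, q3}.
The final set {q0, q2, q3} contains the accepting state q2.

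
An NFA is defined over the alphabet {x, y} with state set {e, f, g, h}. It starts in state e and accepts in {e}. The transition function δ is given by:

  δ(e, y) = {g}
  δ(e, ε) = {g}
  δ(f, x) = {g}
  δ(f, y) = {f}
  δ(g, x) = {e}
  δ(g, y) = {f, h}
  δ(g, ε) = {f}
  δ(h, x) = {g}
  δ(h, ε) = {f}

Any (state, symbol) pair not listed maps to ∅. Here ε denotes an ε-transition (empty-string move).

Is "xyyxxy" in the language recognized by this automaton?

No

Start: ε-closure({e}) = {e, f, g}.
Read 'x': e→∅, f→{g}, g→{e}; union {e, g}; ε-closure = {e, f, g}.
Read 'y': e→{g}, f→{f}, g→{f, h}; now {f, g, h}.
Read 'y': f→{f}, g→{f, h}, h→∅; now {f, h}.
Read 'x': f→{g}, h→{g}; union {g}; ε-closure = {f, g}.
Read 'x': f→{g}, g→{e}; union {e, g}; ε-closure = {e, f, g}.
Read 'y': e→{g}, f→{f}, g→{f, h}; now {f, g, h}.
The final set {f, g, h} contains no accepting state.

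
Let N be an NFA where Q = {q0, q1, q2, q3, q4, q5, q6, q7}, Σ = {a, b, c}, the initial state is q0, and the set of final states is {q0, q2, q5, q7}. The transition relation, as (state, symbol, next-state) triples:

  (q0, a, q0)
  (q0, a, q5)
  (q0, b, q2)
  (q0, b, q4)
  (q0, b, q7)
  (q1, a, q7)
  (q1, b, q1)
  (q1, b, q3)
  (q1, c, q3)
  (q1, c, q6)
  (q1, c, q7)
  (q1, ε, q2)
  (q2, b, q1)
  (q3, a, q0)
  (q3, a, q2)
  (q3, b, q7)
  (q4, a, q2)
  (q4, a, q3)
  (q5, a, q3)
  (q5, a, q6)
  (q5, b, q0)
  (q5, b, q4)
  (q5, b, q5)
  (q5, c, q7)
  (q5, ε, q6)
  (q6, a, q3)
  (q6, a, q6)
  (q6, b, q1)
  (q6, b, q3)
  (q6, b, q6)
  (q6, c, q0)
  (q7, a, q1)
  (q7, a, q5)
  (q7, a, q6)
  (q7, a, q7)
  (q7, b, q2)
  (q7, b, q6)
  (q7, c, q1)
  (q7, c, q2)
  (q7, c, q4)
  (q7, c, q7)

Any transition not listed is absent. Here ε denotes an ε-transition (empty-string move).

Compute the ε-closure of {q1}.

Begin with {q1}.
ε-move q1 → q2; add q2.

{q1, q2}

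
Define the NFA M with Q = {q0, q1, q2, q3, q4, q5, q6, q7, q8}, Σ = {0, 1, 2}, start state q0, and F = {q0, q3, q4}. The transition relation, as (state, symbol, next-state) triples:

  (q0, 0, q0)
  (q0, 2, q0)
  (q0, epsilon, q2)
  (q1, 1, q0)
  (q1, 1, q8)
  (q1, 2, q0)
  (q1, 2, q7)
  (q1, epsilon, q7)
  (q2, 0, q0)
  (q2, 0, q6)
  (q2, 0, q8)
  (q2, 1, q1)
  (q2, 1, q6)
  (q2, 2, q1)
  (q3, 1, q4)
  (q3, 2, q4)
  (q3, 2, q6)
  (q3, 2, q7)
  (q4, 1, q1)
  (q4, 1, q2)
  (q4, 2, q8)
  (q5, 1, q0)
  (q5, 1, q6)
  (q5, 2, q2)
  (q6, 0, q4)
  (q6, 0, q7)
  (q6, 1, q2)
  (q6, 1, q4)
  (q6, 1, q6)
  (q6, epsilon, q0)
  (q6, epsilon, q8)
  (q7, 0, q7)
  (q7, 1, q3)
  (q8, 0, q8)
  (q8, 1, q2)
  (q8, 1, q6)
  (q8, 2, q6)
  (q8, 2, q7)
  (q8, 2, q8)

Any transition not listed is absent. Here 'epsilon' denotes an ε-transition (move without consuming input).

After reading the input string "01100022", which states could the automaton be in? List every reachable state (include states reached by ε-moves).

Start: ε-closure({q0}) = {q0, q2}.
Read '0': q0→{q0}, q2→{q0, q6, q8}; union {q0, q6, q8}; ε-closure = {q0, q2, q6, q8}.
Read '1': q0→∅, q2→{q1, q6}, q6→{q2, q4, q6}, q8→{q2, q6}; union {q1, q2, q4, q6}; ε-closure = {q0, q1, q2, q4, q6, q7, q8}.
Read '1': q0→∅, q1→{q0, q8}, q2→{q1, q6}, q4→{q1, q2}, q6→{q2, q4, q6}, q7→{q3}, q8→{q2, q6}; union {q0, q1, q2, q3, q4, q6, q8}; ε-closure = {q0, q1, q2, q3, q4, q6, q7, q8}.
Read '0': q0→{q0}, q1→∅, q2→{q0, q6, q8}, q3→∅, q4→∅, q6→{q4, q7}, q7→{q7}, q8→{q8}; union {q0, q4, q6, q7, q8}; ε-closure = {q0, q2, q4, q6, q7, q8}.
Read '0': q0→{q0}, q2→{q0, q6, q8}, q4→∅, q6→{q4, q7}, q7→{q7}, q8→{q8}; union {q0, q4, q6, q7, q8}; ε-closure = {q0, q2, q4, q6, q7, q8}.
Read '0': q0→{q0}, q2→{q0, q6, q8}, q4→∅, q6→{q4, q7}, q7→{q7}, q8→{q8}; union {q0, q4, q6, q7, q8}; ε-closure = {q0, q2, q4, q6, q7, q8}.
Read '2': q0→{q0}, q2→{q1}, q4→{q8}, q6→∅, q7→∅, q8→{q6, q7, q8}; union {q0, q1, q6, q7, q8}; ε-closure = {q0, q1, q2, q6, q7, q8}.
Read '2': q0→{q0}, q1→{q0, q7}, q2→{q1}, q6→∅, q7→∅, q8→{q6, q7, q8}; union {q0, q1, q6, q7, q8}; ε-closure = {q0, q1, q2, q6, q7, q8}.

{q0, q1, q2, q6, q7, q8}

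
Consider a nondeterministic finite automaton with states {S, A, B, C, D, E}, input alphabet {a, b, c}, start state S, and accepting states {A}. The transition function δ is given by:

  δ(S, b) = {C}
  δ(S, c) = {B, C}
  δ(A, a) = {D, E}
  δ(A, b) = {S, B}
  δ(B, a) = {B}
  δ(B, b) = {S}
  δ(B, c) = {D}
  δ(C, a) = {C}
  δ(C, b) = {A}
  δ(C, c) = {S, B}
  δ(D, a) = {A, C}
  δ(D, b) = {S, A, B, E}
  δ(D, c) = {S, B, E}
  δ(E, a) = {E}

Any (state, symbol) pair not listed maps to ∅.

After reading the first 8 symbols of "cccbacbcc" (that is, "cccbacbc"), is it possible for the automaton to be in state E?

No

Start in {S}.
Read 'c': S→{B, C}; now {B, C}.
Read 'c': B→{D}, C→{S, B}; now {S, B, D}.
Read 'c': S→{B, C}, B→{D}, D→{S, B, E}; now {S, B, C, D, E}.
Read 'b': S→{C}, B→{S}, C→{A}, D→{S, A, B, E}, E→∅; now {S, A, B, C, E}.
Read 'a': S→∅, A→{D, E}, B→{B}, C→{C}, E→{E}; now {B, C, D, E}.
Read 'c': B→{D}, C→{S, B}, D→{S, B, E}, E→∅; now {S, B, D, E}.
Read 'b': S→{C}, B→{S}, D→{S, A, B, E}, E→∅; now {S, A, B, C, E}.
Read 'c': S→{B, C}, A→∅, B→{D}, C→{S, B}, E→∅; now {S, B, C, D}.
State E is not in {S, B, C, D}.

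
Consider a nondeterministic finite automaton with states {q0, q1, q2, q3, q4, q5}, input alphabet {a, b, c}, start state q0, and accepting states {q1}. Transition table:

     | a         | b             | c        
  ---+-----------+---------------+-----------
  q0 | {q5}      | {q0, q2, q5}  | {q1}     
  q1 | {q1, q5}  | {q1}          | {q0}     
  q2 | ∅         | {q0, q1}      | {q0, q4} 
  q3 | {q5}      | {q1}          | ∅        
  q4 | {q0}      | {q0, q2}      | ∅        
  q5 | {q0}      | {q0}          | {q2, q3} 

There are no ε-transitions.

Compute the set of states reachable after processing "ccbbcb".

{q0, q1, q2, q5}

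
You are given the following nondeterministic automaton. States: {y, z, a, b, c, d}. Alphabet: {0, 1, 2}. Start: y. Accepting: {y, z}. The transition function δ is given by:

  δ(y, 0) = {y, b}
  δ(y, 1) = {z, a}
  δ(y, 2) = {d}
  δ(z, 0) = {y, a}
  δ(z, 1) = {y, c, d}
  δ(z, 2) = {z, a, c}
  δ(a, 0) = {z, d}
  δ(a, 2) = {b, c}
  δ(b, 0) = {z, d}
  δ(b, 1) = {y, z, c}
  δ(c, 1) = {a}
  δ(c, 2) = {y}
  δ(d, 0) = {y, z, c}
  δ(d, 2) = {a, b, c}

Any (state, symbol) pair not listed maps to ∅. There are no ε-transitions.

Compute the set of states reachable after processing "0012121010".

{y, z, a, b, c, d}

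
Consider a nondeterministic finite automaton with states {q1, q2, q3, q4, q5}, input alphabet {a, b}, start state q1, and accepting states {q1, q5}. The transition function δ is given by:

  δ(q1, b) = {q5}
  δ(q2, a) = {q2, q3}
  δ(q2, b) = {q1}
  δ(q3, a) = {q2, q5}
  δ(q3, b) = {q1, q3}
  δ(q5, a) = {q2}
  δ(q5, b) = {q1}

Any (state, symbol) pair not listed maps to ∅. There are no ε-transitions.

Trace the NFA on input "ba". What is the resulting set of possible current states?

{q2}

Start in {q1}.
Read 'b': {q1} → {q5}.
Read 'a': {q5} → {q2}.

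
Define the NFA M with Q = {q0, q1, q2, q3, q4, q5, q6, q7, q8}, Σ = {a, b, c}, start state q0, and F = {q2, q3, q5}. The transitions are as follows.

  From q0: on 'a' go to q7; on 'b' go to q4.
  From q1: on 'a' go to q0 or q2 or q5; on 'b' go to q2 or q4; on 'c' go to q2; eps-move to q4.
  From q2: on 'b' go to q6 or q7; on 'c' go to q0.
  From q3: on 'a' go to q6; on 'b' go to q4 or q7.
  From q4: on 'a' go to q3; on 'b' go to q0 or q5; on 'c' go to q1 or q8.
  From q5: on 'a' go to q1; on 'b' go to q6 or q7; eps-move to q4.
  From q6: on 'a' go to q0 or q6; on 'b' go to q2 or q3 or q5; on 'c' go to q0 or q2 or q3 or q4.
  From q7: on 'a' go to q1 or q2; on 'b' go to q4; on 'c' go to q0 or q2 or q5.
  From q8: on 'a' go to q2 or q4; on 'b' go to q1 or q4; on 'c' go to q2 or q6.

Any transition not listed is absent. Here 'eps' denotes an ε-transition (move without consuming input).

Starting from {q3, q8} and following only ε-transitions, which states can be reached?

{q3, q8}

Begin with {q3, q8}.
No ε-moves leave this set, so the closure equals the set itself.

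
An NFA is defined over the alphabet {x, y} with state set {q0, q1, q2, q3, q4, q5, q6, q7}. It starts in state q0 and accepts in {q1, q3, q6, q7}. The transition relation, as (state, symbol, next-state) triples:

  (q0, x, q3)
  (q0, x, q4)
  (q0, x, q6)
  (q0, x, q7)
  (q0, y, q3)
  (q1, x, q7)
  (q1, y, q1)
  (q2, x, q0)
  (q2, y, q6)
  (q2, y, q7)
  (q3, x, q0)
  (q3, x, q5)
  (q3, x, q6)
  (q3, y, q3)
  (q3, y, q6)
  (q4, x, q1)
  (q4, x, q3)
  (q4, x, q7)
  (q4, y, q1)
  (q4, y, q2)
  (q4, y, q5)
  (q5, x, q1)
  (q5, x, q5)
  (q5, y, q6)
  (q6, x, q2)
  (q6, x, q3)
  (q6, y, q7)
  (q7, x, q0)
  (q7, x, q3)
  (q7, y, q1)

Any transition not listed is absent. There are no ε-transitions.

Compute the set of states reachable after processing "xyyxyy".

{q1, q3, q6, q7}

Start in {q0}.
Read 'x': {q0} → {q3, q4, q6, q7}.
Read 'y': {q3, q4, q6, q7} → {q1, q2, q3, q5, q6, q7}.
Read 'y': {q1, q2, q3, q5, q6, q7} → {q1, q3, q6, q7}.
Read 'x': {q1, q3, q6, q7} → {q0, q2, q3, q5, q6, q7}.
Read 'y': {q0, q2, q3, q5, q6, q7} → {q1, q3, q6, q7}.
Read 'y': {q1, q3, q6, q7} → {q1, q3, q6, q7}.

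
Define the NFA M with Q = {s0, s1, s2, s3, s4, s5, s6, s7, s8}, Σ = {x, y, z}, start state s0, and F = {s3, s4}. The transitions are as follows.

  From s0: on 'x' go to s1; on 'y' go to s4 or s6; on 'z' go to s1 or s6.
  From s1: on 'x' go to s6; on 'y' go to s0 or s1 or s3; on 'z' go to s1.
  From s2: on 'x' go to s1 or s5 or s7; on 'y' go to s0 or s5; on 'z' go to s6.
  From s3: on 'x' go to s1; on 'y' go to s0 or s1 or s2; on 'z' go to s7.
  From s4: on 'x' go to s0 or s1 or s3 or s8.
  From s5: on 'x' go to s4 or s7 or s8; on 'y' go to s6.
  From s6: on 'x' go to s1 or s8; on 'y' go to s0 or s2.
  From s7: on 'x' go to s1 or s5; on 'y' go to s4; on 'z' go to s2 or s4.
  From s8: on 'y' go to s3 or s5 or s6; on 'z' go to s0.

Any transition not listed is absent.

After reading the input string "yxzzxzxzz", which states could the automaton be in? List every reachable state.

{s1, s2, s4, s6}

Start in {s0}.
Read 'y': {s0} → {s4, s6}.
Read 'x': {s4, s6} → {s0, s1, s3, s8}.
Read 'z': {s0, s1, s3, s8} → {s0, s1, s6, s7}.
Read 'z': {s0, s1, s6, s7} → {s1, s2, s4, s6}.
Read 'x': {s1, s2, s4, s6} → {s0, s1, s3, s5, s6, s7, s8}.
Read 'z': {s0, s1, s3, s5, s6, s7, s8} → {s0, s1, s2, s4, s6, s7}.
Read 'x': {s0, s1, s2, s4, s6, s7} → {s0, s1, s3, s5, s6, s7, s8}.
Read 'z': {s0, s1, s3, s5, s6, s7, s8} → {s0, s1, s2, s4, s6, s7}.
Read 'z': {s0, s1, s2, s4, s6, s7} → {s1, s2, s4, s6}.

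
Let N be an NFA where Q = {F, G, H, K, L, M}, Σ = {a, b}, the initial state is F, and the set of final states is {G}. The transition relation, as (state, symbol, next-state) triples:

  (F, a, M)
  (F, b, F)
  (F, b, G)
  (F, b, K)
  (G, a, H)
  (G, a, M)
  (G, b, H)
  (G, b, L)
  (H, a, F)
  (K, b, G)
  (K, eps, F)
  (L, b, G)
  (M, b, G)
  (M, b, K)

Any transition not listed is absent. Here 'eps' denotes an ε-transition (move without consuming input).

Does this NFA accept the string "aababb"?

Start in {F}.
Read 'a': F→{M}; now {M}.
Read 'a': M→∅; now ∅.
The set is empty and remains empty for the remaining 4 symbols.
The final set ∅ contains no accepting state.

No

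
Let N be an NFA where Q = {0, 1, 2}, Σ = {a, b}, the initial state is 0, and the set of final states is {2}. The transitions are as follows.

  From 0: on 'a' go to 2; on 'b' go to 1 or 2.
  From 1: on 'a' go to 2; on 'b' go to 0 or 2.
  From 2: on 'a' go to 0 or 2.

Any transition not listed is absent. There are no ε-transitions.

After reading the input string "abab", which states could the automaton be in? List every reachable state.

∅

Start in {0}.
Read 'a': 0→{2}; now {2}.
Read 'b': 2→∅; now ∅.
The set is empty and remains empty for the remaining 2 symbols.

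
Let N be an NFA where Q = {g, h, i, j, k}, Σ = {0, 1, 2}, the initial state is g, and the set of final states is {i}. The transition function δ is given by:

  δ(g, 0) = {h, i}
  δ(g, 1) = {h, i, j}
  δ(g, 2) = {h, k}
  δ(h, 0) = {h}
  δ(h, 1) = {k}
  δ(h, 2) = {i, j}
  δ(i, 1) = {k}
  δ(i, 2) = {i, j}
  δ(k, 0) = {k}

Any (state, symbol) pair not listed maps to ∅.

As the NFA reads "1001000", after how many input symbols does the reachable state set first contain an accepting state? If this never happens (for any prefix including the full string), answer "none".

1

Start in {g}.
Read '1': {g} → {h, i, j}.
None of the earlier sets intersect F, but {h, i, j} does.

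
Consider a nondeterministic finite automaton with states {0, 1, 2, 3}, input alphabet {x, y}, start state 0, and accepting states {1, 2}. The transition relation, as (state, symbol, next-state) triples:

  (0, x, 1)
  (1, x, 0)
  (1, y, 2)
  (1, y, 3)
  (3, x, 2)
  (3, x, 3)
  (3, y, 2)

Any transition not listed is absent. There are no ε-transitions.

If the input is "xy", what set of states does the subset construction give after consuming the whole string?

{2, 3}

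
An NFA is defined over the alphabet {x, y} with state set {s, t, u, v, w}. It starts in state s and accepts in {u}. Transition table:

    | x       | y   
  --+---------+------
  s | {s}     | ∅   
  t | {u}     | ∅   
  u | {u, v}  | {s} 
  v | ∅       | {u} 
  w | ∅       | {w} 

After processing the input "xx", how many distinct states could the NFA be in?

1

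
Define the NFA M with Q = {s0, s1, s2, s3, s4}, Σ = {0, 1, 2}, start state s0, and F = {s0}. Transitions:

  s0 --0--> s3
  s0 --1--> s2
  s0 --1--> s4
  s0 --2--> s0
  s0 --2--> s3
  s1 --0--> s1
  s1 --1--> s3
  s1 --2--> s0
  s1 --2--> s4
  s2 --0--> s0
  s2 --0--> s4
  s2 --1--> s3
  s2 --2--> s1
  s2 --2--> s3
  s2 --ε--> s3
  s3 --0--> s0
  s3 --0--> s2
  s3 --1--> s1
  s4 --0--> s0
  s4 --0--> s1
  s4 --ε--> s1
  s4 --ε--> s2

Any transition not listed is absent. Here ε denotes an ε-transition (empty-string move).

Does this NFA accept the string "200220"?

Start in {s0}.
Read '2': {s0} → {s0, s3}.
Read '0': {s0, s3} → {s0, s2, s3}.
Read '0': {s0, s2, s3} → {s0, s1, s2, s3, s4}.
Read '2': {s0, s1, s2, s3, s4} → {s0, s1, s2, s3, s4}.
Read '2': {s0, s1, s2, s3, s4} → {s0, s1, s2, s3, s4}.
Read '0': {s0, s1, s2, s3, s4} → {s0, s1, s2, s3, s4}.
The final set {s0, s1, s2, s3, s4} contains the accepting state s0.

Yes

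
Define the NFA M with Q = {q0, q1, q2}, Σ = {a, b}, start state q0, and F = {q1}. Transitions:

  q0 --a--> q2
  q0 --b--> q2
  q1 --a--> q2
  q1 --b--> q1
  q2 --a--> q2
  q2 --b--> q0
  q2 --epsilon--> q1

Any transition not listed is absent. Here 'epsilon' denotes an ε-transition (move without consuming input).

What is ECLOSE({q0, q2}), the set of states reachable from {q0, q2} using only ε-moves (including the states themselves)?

{q0, q1, q2}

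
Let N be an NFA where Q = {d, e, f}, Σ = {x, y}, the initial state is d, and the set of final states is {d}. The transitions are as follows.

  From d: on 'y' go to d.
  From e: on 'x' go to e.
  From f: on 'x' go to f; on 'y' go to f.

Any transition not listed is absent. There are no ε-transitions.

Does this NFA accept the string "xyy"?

No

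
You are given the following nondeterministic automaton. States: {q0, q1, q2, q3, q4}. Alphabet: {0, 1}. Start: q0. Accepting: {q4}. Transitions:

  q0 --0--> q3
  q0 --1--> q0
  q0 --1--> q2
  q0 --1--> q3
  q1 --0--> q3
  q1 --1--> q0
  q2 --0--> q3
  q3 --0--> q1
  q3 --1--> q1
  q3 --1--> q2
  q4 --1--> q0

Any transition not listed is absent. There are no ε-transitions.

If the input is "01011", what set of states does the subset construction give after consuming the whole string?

{q0}

Start in {q0}.
Read '0': q0→{q3}; now {q3}.
Read '1': q3→{q1, q2}; now {q1, q2}.
Read '0': q1→{q3}, q2→{q3}; now {q3}.
Read '1': q3→{q1, q2}; now {q1, q2}.
Read '1': q1→{q0}, q2→∅; now {q0}.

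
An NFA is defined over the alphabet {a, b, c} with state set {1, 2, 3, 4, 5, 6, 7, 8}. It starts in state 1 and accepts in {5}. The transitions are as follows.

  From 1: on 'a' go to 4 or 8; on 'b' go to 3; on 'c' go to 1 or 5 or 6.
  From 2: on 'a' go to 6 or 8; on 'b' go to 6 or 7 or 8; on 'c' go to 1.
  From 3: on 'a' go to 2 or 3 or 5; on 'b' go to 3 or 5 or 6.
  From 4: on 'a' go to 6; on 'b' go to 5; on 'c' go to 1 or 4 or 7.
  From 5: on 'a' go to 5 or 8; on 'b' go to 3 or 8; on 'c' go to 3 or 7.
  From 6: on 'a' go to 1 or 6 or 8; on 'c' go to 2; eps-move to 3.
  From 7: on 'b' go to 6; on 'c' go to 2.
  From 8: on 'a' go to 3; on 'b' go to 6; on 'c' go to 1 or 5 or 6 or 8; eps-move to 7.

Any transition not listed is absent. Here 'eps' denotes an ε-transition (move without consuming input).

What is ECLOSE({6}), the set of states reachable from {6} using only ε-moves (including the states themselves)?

Begin with {6}.
ε-move 6 → 3; add 3.

{3, 6}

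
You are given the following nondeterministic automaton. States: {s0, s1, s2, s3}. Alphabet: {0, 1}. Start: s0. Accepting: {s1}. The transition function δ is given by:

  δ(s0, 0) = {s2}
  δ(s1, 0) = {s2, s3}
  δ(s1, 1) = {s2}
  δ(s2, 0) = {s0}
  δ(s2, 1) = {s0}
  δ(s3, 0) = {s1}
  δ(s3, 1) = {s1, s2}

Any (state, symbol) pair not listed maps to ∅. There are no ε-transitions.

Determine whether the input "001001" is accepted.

No

Start in {s0}.
Read '0': {s0} → {s2}.
Read '0': {s2} → {s0}.
Read '1': {s0} → ∅.
The set is empty and remains empty for the remaining 3 symbols.
The final set ∅ contains no accepting state.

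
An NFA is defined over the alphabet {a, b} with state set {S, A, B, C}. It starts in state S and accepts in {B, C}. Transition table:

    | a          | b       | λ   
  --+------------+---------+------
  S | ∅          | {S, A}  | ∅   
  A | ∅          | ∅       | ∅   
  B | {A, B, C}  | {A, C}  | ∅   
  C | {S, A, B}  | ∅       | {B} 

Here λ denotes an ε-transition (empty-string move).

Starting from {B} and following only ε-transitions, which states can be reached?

Begin with {B}.
No ε-moves leave this set, so the closure equals the set itself.

{B}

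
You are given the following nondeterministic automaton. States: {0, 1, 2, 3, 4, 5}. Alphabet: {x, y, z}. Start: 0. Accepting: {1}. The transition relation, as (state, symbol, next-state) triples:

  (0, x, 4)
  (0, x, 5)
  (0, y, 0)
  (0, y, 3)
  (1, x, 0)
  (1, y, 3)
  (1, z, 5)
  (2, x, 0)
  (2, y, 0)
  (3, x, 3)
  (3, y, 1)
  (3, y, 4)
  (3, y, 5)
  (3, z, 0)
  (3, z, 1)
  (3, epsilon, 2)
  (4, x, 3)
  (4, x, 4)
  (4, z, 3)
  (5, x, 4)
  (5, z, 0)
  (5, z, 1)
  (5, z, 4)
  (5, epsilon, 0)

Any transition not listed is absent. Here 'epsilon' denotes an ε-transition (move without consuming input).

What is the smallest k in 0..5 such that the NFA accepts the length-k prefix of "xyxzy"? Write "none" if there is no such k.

4

Start in {0}.
Read 'x': 0→{4, 5}; union {4, 5}; ε-closure = {0, 4, 5}.
Read 'y': 0→{0, 3}, 4→∅, 5→∅; union {0, 3}; ε-closure = {0, 2, 3}.
Read 'x': 0→{4, 5}, 2→{0}, 3→{3}; union {0, 3, 4, 5}; ε-closure = {0, 2, 3, 4, 5}.
Read 'z': 0→∅, 2→∅, 3→{0, 1}, 4→{3}, 5→{0, 1, 4}; union {0, 1, 3, 4}; ε-closure = {0, 1, 2, 3, 4}.
None of the earlier sets intersect F, but {0, 1, 2, 3, 4} does.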